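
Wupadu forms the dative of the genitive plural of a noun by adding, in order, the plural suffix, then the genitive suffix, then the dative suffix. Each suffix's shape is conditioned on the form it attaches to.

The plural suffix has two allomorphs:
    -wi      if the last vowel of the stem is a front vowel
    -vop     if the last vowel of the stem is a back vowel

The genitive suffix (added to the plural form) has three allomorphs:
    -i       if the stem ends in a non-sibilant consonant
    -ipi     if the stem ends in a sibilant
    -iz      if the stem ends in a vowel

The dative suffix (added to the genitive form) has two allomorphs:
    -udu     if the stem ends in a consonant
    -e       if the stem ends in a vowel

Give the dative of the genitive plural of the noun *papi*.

Since the last vowel of *papi* is /i/ (a front vowel), it takes -wi, giving *papiwi*.
The plural form *papiwi*: final sound = /i/, a vowel → -iz → *papiwiiz*.
The genitive form *papiwiiz* — final sound /z/ (a consonant) → -udu → *papiwiizudu*.

papiwiizudu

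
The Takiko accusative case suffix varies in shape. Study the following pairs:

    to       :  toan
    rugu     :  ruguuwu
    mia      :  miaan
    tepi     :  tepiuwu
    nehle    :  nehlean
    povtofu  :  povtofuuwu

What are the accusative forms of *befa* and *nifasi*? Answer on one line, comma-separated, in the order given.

befaan, nifasiuwu

The pattern is height harmony: -uwu when the last vowel of the stem is a high vowel (*rugu*, *tepi*, *povtofu*); -an when the last vowel of the stem is a non-high vowel (*to*, *mia*, *nehle*).
*befa*: last vowel = /a/, a non-high vowel → -an → *befaan*.
Since the last vowel of *nifasi* is /i/ (a high vowel), it takes -uwu, giving *nifasiuwu*.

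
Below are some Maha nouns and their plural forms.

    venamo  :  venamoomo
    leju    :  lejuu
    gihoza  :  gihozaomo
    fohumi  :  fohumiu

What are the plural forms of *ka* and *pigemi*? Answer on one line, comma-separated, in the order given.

kaomo, pigemiu

Looking at the last vowel of each stem: -u when the last vowel of the stem is a high vowel (*leju*, *fohumi*); -omo when the last vowel of the stem is a non-high vowel (*venamo*, *gihoza*).
The last vowel of *ka* is /a/, which is a non-high vowel, so the suffix is -omo, giving *kaomo*.
*pigemi*: last vowel = /i/, a high vowel → -u → *pigemiu*.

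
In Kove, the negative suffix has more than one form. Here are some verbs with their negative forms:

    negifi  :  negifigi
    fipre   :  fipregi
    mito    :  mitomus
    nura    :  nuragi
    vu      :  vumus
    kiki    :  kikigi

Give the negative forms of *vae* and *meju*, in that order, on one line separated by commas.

Looking at the last vowel of each stem: -mus when the last vowel of the stem is a rounded vowel (*mito*, *vu*); -gi when the last vowel of the stem is an unrounded vowel (*negifi*, *fipre*, *nura*, *kiki*).
*vae*: last vowel = /e/, an unrounded vowel → -gi → *vaegi*.
Since the last vowel of *meju* is /u/ (a rounded vowel), it takes -mus, giving *mejumus*.

vaegi, mejumus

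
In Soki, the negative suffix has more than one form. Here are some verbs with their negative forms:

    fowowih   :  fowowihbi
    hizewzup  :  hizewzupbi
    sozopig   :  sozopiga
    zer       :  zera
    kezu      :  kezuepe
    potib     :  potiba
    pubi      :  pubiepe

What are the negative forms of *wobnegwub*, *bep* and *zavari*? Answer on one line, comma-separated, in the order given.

The alternation tracks the final sound of the stem — -bi when the stem ends in a voiceless consonant (*fowowih*, *hizewzup*); -a when the stem ends in a voiced consonant (*sozopig*, *zer*, *potib*); -epe when the stem ends in a vowel (*kezu*, *pubi*).
*wobnegwub* — final sound /b/ (a voiced consonant) → -a → *wobnegwuba*.
*bep*: final sound = /p/, a voiceless consonant → -bi → *bepbi*.
*zavari*: final sound = /i/, a vowel → -epe → *zavariepe*.

wobnegwuba, bepbi, zavariepe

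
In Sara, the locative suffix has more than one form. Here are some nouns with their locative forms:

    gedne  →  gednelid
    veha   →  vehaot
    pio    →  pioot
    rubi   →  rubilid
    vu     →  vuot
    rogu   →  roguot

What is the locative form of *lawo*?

lawoot

Looking at the last vowel of each stem: -lid when the last vowel of the stem is a front vowel (*gedne*, *rubi*); -ot when the last vowel of the stem is a back vowel (*veha*, *pio*, *vu*, *rogu*).
*lawo* — last vowel /o/ (a back vowel) → -ot → *lawoot*.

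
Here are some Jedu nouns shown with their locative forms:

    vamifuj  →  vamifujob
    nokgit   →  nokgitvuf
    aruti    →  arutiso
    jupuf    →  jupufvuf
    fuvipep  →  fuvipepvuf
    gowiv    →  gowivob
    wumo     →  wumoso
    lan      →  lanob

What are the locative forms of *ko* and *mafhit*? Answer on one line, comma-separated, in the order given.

The pattern is voicing of the final sound: -vuf when the stem ends in a voiceless consonant (*nokgit*, *jupuf*, *fuvipep*); -ob when the stem ends in a voiced consonant (*vamifuj*, *gowiv*, *lan*); -so when the stem ends in a vowel (*aruti*, *wumo*).
Since the final sound of *ko* is /o/ (a vowel), it takes -so, giving *koso*.
*mafhit*: final sound = /t/, a voiceless consonant → -vuf → *mafhitvuf*.

koso, mafhitvuf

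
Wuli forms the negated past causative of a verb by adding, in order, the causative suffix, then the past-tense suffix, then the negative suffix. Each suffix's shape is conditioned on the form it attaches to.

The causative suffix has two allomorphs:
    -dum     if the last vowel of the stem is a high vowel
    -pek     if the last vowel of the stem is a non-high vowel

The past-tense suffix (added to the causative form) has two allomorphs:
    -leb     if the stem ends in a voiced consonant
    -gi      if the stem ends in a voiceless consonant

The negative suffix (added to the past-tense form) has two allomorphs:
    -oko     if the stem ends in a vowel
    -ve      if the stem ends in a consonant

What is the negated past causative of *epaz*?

*epaz* — last vowel /a/ (a non-high vowel) → -pek → *epazpek*.
The causative form *epazpek*: final consonant = /k/, voiceless → -gi → *epazpekgi*.
Since the final sound of the past-tense form *epazpekgi* is /i/ (a vowel), it takes -oko, giving *epazpekgioko*.

epazpekgioko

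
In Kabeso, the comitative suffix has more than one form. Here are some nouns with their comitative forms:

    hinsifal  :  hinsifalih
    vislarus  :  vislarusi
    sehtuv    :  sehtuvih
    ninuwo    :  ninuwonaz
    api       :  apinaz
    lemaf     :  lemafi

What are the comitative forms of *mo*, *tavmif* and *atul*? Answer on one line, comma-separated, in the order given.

The alternation tracks the final sound of the stem — -i when the stem ends in a voiceless consonant (*vislarus*, *lemaf*); -ih when the stem ends in a voiced consonant (*hinsifal*, *sehtuv*); -naz when the stem ends in a vowel (*ninuwo*, *api*).
*mo* — final sound /o/ (a vowel) → -naz → *monaz*.
*tavmif*: final sound = /f/, a voiceless consonant → -i → *tavmifi*.
*atul* — final sound /l/ (a voiced consonant) → -ih → *atulih*.

monaz, tavmifi, atulih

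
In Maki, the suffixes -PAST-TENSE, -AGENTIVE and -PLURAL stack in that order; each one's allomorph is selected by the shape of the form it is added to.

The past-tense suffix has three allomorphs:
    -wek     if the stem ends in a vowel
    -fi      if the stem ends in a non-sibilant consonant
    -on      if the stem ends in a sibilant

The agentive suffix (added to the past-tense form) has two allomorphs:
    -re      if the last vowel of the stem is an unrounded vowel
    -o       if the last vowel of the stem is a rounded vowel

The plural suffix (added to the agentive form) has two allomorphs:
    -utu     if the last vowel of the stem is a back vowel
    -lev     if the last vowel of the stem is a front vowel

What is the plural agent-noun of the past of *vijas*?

vijasonoutu

Since the final sound of *vijas* is /s/ (a sibilant), it takes -on, giving *vijason*.
Since the last vowel of the past-tense form *vijason* is /o/ (a rounded vowel), it takes -o, giving *vijasono*.
The agentive form *vijasono*: last vowel = /o/, a back vowel → -utu → *vijasonoutu*.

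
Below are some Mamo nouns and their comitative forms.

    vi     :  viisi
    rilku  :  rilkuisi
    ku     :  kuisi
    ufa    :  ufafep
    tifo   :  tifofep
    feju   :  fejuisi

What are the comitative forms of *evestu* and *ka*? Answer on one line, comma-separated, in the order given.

evestuisi, kafep

The suffix is conditioned by the last vowel: -isi when the last vowel of the stem is a high vowel (*vi*, *rilku*, *ku*, *feju*); -fep when the last vowel of the stem is a non-high vowel (*ufa*, *tifo*).
*evestu*: last vowel = /u/, a high vowel → -isi → *evestuisi*.
*ka* — last vowel /a/ (a non-high vowel) → -fep → *kafep*.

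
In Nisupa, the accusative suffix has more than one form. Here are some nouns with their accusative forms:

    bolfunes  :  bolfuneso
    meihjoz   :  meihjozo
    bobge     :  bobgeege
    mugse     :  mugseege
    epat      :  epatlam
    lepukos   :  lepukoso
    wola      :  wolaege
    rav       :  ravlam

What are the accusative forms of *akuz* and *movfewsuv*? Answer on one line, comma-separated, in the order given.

Looking at the final sound of each stem: -o when the stem ends in a sibilant (*bolfunes*, *meihjoz*, *lepukos*); -lam when the stem ends in a non-sibilant consonant (*epat*, *rav*); -ege when the stem ends in a vowel (*bobge*, *mugse*, *wola*).
Since the final sound of *akuz* is /z/ (a sibilant), it takes -o, giving *akuzo*.
Since the final sound of *movfewsuv* is /v/ (a non-sibilant consonant), it takes -lam, giving *movfewsuvlam*.

akuzo, movfewsuvlam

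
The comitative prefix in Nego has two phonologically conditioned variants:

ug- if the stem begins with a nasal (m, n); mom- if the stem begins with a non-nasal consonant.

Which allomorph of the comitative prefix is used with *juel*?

*juel*: first consonant = /j/, non-nasal → mom-.

mom-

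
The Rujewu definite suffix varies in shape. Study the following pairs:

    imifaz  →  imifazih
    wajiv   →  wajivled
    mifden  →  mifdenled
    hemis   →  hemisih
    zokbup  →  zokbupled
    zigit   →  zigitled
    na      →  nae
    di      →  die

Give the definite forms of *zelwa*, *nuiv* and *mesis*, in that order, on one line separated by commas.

zelwae, nuivled, mesisih

The pattern is sibilance of the final sound: -ih when the stem ends in a sibilant (*imifaz*, *hemis*); -led when the stem ends in a non-sibilant consonant (*wajiv*, *mifden*, *zokbup*, *zigit*); -e when the stem ends in a vowel (*na*, *di*).
*zelwa* — final sound /a/ (a vowel) → -e → *zelwae*.
Since the final sound of *nuiv* is /v/ (a non-sibilant consonant), it takes -led, giving *nuivled*.
Since the final sound of *mesis* is /s/ (a sibilant), it takes -ih, giving *mesisih*.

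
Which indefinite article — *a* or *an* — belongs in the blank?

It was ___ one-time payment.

The indefinite article is chosen by the initial *sound* of the following word, not its spelling.
*one-time* begins with the sound /wʌ/ (*one* pronounced /wʌn/) — a consonant sound.
So the article is *a*: It was a one-time payment.

a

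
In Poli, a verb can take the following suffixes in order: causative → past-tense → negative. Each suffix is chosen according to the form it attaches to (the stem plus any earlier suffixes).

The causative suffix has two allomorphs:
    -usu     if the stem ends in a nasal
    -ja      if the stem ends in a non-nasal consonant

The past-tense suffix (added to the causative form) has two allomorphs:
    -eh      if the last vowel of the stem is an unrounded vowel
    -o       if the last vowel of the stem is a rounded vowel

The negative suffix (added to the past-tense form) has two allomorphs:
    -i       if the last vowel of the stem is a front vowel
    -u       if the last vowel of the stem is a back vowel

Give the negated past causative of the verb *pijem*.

Since the final consonant of *pijem* is /m/ (a nasal), it takes -usu, giving *pijemusu*.
The causative form *pijemusu*: last vowel = /u/, a rounded vowel → -o → *pijemusuo*.
The past-tense form *pijemusuo* — last vowel /o/ (a back vowel) → -u → *pijemusuou*.

pijemusuou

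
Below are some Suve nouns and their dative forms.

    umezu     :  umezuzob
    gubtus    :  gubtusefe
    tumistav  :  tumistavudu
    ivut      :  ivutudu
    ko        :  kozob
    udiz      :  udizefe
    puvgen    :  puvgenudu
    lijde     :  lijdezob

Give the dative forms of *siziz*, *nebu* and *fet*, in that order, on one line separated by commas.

The alternation tracks the final sound of the stem — -efe when the stem ends in a sibilant (*gubtus*, *udiz*); -udu when the stem ends in a non-sibilant consonant (*tumistav*, *ivut*, *puvgen*); -zob when the stem ends in a vowel (*umezu*, *ko*, *lijde*).
The final sound of *siziz* is /z/, which is a sibilant, so the suffix is -efe, giving *sizizefe*.
The final sound of *nebu* is /u/, which is a vowel, so the suffix is -zob, giving *nebuzob*.
The final sound of *fet* is /t/, which is a non-sibilant consonant, so the suffix is -udu, giving *fetudu*.

sizizefe, nebuzob, fetudu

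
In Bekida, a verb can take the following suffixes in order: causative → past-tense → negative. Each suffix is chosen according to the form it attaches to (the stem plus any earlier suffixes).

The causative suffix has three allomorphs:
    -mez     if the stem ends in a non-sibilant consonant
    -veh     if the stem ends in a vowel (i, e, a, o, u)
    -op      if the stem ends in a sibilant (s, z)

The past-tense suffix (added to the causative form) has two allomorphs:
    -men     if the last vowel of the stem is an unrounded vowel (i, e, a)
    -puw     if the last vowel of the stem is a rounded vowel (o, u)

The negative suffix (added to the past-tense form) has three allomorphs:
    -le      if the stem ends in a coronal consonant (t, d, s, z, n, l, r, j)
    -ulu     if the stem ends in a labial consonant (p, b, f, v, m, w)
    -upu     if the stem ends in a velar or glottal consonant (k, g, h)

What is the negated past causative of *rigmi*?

rigmivehmenle

Since the final sound of *rigmi* is /i/ (a vowel), it takes -veh, giving *rigmiveh*.
The last vowel of the causative form *rigmiveh* is /e/, which is an unrounded vowel, so the past-tense suffix is -men, giving *rigmivehmen*.
The past-tense form *rigmivehmen*: final consonant = /n/, coronal → -le → *rigmivehmenle*.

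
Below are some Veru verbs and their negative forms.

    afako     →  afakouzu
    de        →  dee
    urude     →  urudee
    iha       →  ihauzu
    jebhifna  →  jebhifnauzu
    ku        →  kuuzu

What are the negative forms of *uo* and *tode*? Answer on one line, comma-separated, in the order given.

Looking at the last vowel of each stem: -e when the last vowel of the stem is a front vowel (*de*, *urude*); -uzu when the last vowel of the stem is a back vowel (*afako*, *iha*, *jebhifna*, *ku*).
*uo* — last vowel /o/ (a back vowel) → -uzu → *uouzu*.
The last vowel of *tode* is /e/, which is a front vowel, so the suffix is -e, giving *todee*.

uouzu, todee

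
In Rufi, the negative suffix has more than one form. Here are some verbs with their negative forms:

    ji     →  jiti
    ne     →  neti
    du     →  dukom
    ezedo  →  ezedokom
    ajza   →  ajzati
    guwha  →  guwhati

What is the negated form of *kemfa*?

Looking at the last vowel of each stem: -kom when the last vowel of the stem is a rounded vowel (*du*, *ezedo*); -ti when the last vowel of the stem is an unrounded vowel (*ji*, *ne*, *ajza*, *guwha*).
*kemfa*: last vowel = /a/, an unrounded vowel → -ti → *kemfati*.

kemfati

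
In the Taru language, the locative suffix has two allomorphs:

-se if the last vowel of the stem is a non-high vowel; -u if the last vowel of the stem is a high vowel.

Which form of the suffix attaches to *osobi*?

-u

*osobi*: last vowel = /i/, a high vowel → -u.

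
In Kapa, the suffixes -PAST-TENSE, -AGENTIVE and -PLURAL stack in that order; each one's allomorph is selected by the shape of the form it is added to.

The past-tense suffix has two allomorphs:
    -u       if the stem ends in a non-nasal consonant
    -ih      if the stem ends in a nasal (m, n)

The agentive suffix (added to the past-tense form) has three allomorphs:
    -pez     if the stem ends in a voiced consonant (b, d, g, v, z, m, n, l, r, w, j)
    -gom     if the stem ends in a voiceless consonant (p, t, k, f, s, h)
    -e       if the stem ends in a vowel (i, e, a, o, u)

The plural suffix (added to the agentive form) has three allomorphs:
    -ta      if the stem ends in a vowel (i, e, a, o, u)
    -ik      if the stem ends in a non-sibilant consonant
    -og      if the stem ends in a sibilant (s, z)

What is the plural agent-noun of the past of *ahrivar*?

ahrivarueta

The final consonant of *ahrivar* is /r/, which is non-nasal, so the past-tense suffix is -u, giving *ahrivaru*.
Since the final sound of the past-tense form *ahrivaru* is /u/ (a vowel), it takes -e, giving *ahrivarue*.
Since the final sound of the agentive form *ahrivarue* is /e/ (a vowel), it takes -ta, giving *ahrivarueta*.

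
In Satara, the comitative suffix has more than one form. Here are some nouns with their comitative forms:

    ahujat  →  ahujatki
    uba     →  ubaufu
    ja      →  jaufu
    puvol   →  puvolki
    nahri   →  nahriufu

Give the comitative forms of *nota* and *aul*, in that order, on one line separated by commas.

The alternation tracks the final sound of the stem — -ki when the stem ends in a consonant (*ahujat*, *puvol*); -ufu when the stem ends in a vowel (*uba*, *ja*, *nahri*).
*nota*: final sound = /a/, a vowel → -ufu → *notaufu*.
*aul* — final sound /l/ (a consonant) → -ki → *aulki*.

notaufu, aulki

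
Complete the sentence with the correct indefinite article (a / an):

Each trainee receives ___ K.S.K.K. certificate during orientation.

a

The indefinite article is chosen by the initial *sound* of the following word, not its spelling.
The initialism *K.S.K.K.* is read letter by letter; the first letter, K, is pronounced /keɪ/, which begins with a consonant sound.
So the article is *a*: Each trainee receives a K.S.K.K. certificate during orientation.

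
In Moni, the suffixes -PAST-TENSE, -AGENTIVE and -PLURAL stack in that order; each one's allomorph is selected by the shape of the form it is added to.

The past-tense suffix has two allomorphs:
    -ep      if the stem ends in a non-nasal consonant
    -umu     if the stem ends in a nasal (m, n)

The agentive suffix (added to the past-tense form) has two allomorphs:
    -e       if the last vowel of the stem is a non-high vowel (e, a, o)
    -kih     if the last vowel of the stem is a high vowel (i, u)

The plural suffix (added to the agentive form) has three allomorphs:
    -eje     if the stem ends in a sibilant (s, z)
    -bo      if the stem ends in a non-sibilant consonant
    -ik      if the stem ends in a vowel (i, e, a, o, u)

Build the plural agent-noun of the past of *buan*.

buanumukihbo

*buan*: final consonant = /n/, a nasal → -umu → *buanumu*.
Since the last vowel of the past-tense form *buanumu* is /u/ (a high vowel), it takes -kih, giving *buanumukih*.
The agentive form *buanumukih* — final sound /h/ (a non-sibilant consonant) → -bo → *buanumukihbo*.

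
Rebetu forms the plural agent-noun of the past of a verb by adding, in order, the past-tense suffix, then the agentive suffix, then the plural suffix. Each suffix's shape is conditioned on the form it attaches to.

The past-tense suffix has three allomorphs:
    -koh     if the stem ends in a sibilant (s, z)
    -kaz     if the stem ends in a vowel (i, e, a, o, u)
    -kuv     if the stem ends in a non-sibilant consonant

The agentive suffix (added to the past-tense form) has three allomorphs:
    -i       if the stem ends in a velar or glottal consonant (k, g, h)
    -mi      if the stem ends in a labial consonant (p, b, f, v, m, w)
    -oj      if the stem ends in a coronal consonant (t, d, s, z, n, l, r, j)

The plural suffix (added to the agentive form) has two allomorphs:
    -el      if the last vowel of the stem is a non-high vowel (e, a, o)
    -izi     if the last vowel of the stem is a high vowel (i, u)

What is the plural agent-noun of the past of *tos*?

toskohiizi

*tos* — final sound /s/ (a sibilant) → -koh → *toskoh*.
The past-tense form *toskoh* — final consonant /h/ (velar/glottal) → -i → *toskohi*.
The agentive form *toskohi* — last vowel /i/ (a high vowel) → -izi → *toskohiizi*.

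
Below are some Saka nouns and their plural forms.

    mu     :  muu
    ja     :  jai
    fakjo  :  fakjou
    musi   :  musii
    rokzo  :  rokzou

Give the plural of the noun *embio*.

The suffix is conditioned by the last vowel: -u when the last vowel of the stem is a rounded vowel (*mu*, *fakjo*, *rokzo*); -i when the last vowel of the stem is an unrounded vowel (*ja*, *musi*).
Since the last vowel of *embio* is /o/ (a rounded vowel), it takes -u, giving *embiou*.

embiou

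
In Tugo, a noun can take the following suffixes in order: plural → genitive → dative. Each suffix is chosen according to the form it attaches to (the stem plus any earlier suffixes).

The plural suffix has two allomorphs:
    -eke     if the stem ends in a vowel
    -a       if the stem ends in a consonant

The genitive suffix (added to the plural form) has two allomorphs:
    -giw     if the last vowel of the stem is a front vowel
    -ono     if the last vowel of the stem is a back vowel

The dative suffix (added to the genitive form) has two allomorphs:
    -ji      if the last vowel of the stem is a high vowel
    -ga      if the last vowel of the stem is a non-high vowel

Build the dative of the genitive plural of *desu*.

Since the final sound of *desu* is /u/ (a vowel), it takes -eke, giving *desueke*.
Since the last vowel of the plural form *desueke* is /e/ (a front vowel), it takes -giw, giving *desuekegiw*.
The genitive form *desuekegiw*: last vowel = /i/, a high vowel → -ji → *desuekegiwji*.

desuekegiwji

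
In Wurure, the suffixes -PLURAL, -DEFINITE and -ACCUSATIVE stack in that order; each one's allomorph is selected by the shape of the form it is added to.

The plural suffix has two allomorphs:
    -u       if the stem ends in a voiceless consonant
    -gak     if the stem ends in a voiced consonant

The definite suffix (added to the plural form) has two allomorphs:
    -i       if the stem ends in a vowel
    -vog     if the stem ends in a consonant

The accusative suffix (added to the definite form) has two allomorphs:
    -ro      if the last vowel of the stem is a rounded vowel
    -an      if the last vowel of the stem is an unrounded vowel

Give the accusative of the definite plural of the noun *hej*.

*hej* — final consonant /j/ (voiced) → -gak → *hejgak*.
The plural form *hejgak* — final sound /k/ (a consonant) → -vog → *hejgakvog*.
Since the last vowel of the definite form *hejgakvog* is /o/ (a rounded vowel), it takes -ro, giving *hejgakvogro*.

hejgakvogro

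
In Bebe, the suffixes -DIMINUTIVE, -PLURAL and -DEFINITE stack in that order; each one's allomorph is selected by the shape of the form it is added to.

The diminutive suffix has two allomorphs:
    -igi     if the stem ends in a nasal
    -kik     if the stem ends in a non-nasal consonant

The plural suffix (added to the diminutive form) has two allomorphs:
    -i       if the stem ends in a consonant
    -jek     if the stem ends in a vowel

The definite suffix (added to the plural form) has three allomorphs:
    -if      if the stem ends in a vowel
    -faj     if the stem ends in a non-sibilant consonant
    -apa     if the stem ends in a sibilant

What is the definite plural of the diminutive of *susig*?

susigkikiif

Since the final consonant of *susig* is /g/ (non-nasal), it takes -kik, giving *susigkik*.
The diminutive form *susigkik* — final sound /k/ (a consonant) → -i → *susigkiki*.
The final sound of the plural form *susigkiki* is /i/, which is a vowel, so the definite suffix is -if, giving *susigkikiif*.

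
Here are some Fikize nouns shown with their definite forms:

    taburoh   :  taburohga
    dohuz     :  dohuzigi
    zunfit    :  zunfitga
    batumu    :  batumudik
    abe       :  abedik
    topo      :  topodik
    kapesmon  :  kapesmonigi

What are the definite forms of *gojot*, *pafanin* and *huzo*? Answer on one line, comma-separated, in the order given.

gojotga, pafaninigi, huzodik

The alternation tracks the final sound of the stem — -ga when the stem ends in a voiceless consonant (*taburoh*, *zunfit*); -igi when the stem ends in a voiced consonant (*dohuz*, *kapesmon*); -dik when the stem ends in a vowel (*batumu*, *abe*, *topo*).
*gojot*: final sound = /t/, a voiceless consonant → -ga → *gojotga*.
Since the final sound of *pafanin* is /n/ (a voiced consonant), it takes -igi, giving *pafaninigi*.
The final sound of *huzo* is /o/, which is a vowel, so the suffix is -dik, giving *huzodik*.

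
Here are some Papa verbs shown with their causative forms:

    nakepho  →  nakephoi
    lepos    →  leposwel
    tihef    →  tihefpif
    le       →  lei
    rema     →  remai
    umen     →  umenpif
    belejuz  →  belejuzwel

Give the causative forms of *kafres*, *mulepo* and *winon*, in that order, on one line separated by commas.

The alternation tracks the final sound of the stem — -wel when the stem ends in a sibilant (*lepos*, *belejuz*); -pif when the stem ends in a non-sibilant consonant (*tihef*, *umen*); -i when the stem ends in a vowel (*nakepho*, *le*, *rema*).
*kafres*: final sound = /s/, a sibilant → -wel → *kafreswel*.
Since the final sound of *mulepo* is /o/ (a vowel), it takes -i, giving *mulepoi*.
The final sound of *winon* is /n/, which is a non-sibilant consonant, so the suffix is -pif, giving *winonpif*.

kafreswel, mulepoi, winonpif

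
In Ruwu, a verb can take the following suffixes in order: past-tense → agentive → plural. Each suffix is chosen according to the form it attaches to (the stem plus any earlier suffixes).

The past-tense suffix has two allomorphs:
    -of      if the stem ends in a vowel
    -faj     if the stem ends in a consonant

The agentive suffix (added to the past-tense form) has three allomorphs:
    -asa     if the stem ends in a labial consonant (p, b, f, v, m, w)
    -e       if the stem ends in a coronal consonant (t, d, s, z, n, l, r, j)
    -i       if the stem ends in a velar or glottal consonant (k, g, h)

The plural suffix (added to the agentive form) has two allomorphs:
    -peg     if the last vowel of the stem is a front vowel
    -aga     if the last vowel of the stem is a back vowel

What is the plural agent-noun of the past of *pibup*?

pibupfajepeg

The final sound of *pibup* is /p/, which is a consonant, so the past-tense suffix is -faj, giving *pibupfaj*.
Since the final consonant of the past-tense form *pibupfaj* is /j/ (coronal), it takes -e, giving *pibupfaje*.
Since the last vowel of the agentive form *pibupfaje* is /e/ (a front vowel), it takes -peg, giving *pibupfajepeg*.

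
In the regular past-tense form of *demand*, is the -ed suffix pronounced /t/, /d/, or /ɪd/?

/ɪd/

The stem *demand* ends in /t/ or /d/.
The -ed suffix is realized as /ɪd/ after /t, d/; as /t/ after other voiceless consonants; and as /d/ after other voiced sounds.
So -ed on *demand* is pronounced /ɪd/.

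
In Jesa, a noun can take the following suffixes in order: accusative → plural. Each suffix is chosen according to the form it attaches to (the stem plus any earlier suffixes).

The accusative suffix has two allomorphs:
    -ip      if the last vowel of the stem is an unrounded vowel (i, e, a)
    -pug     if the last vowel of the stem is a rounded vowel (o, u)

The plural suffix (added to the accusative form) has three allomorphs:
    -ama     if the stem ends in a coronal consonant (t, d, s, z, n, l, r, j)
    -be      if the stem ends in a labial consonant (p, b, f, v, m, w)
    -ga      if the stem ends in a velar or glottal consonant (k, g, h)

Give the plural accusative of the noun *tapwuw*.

tapwuwpugga

The last vowel of *tapwuw* is /u/, which is a rounded vowel, so the accusative suffix is -pug, giving *tapwuwpug*.
Since the final consonant of the accusative form *tapwuwpug* is /g/ (velar/glottal), it takes -ga, giving *tapwuwpugga*.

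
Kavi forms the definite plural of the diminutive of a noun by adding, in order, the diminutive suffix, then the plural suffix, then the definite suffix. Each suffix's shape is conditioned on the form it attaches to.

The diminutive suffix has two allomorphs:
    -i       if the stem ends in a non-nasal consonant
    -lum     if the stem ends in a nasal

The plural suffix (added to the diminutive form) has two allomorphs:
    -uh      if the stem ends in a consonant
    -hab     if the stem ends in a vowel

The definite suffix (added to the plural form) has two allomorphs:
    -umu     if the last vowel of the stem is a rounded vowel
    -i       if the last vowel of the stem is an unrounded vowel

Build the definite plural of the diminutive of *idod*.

idodihabi

*idod* — final consonant /d/ (non-nasal) → -i → *idodi*.
The diminutive form *idodi* — final sound /i/ (a vowel) → -hab → *idodihab*.
Since the last vowel of the plural form *idodihab* is /a/ (an unrounded vowel), it takes -i, giving *idodihabi*.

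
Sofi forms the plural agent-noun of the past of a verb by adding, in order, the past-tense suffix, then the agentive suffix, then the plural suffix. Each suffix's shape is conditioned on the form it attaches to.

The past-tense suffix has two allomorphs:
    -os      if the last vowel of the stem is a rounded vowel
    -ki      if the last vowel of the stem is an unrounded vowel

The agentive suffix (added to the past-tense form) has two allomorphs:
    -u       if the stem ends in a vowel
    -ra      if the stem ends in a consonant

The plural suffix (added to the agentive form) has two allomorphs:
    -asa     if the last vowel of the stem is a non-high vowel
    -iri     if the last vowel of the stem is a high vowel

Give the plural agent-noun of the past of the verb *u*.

uosraasa

The last vowel of *u* is /u/, which is a rounded vowel, so the past-tense suffix is -os, giving *uos*.
Since the final sound of the past-tense form *uos* is /s/ (a consonant), it takes -ra, giving *uosra*.
The last vowel of the agentive form *uosra* is /a/, which is a non-high vowel, so the plural suffix is -asa, giving *uosraasa*.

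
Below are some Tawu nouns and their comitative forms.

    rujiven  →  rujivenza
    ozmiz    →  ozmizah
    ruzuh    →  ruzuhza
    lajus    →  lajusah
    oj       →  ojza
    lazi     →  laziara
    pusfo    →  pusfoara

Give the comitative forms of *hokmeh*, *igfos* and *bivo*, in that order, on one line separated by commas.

hokmehza, igfosah, bivoara

The suffix is conditioned by the final sound: -ah when the stem ends in a sibilant (*ozmiz*, *lajus*); -za when the stem ends in a non-sibilant consonant (*rujiven*, *ruzuh*, *oj*); -ara when the stem ends in a vowel (*lazi*, *pusfo*).
*hokmeh* — final sound /h/ (a non-sibilant consonant) → -za → *hokmehza*.
The final sound of *igfos* is /s/, which is a sibilant, so the suffix is -ah, giving *igfosah*.
The final sound of *bivo* is /o/, which is a vowel, so the suffix is -ara, giving *bivoara*.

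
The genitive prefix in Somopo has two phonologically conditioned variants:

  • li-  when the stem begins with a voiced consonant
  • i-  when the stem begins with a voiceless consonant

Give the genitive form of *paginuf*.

The first consonant of *paginuf* is /p/, which is voiceless, so the prefix is i-, giving *ipaginuf*.

ipaginuf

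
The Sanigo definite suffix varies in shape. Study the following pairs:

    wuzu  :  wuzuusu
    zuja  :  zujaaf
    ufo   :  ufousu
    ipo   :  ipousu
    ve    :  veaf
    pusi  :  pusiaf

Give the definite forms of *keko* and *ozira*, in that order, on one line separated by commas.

The alternation tracks the last vowel of the stem — -usu when the last vowel of the stem is a rounded vowel (*wuzu*, *ufo*, *ipo*); -af when the last vowel of the stem is an unrounded vowel (*zuja*, *ve*, *pusi*).
The last vowel of *keko* is /o/, which is a rounded vowel, so the suffix is -usu, giving *kekousu*.
*ozira*: last vowel = /a/, an unrounded vowel → -af → *oziraaf*.

kekousu, oziraaf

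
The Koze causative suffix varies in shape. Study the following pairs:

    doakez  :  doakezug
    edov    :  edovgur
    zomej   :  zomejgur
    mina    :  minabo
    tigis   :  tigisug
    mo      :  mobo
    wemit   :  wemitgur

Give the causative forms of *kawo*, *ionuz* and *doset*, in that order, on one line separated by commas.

kawobo, ionuzug, dosetgur

The alternation tracks the final sound of the stem — -ug when the stem ends in a sibilant (*doakez*, *tigis*); -gur when the stem ends in a non-sibilant consonant (*edov*, *zomej*, *wemit*); -bo when the stem ends in a vowel (*mina*, *mo*).
*kawo*: final sound = /o/, a vowel → -bo → *kawobo*.
*ionuz*: final sound = /z/, a sibilant → -ug → *ionuzug*.
The final sound of *doset* is /t/, which is a non-sibilant consonant, so the suffix is -gur, giving *dosetgur*.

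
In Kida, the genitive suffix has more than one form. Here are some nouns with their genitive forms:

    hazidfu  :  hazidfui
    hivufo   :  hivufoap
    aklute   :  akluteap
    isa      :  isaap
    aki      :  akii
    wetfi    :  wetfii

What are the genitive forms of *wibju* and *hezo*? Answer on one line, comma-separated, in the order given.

The suffix is conditioned by the last vowel: -i when the last vowel of the stem is a high vowel (*hazidfu*, *aki*, *wetfi*); -ap when the last vowel of the stem is a non-high vowel (*hivufo*, *aklute*, *isa*).
Since the last vowel of *wibju* is /u/ (a high vowel), it takes -i, giving *wibjui*.
*hezo*: last vowel = /o/, a non-high vowel → -ap → *hezoap*.

wibjui, hezoap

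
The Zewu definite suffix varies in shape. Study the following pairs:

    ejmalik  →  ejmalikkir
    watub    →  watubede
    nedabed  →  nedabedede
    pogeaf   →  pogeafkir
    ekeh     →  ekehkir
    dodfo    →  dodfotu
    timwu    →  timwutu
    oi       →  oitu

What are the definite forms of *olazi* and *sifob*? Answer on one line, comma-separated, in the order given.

olazitu, sifobede

The pattern is voicing of the final sound: -kir when the stem ends in a voiceless consonant (*ejmalik*, *pogeaf*, *ekeh*); -ede when the stem ends in a voiced consonant (*watub*, *nedabed*); -tu when the stem ends in a vowel (*dodfo*, *timwu*, *oi*).
*olazi*: final sound = /i/, a vowel → -tu → *olazitu*.
*sifob* — final sound /b/ (a voiced consonant) → -ede → *sifobede*.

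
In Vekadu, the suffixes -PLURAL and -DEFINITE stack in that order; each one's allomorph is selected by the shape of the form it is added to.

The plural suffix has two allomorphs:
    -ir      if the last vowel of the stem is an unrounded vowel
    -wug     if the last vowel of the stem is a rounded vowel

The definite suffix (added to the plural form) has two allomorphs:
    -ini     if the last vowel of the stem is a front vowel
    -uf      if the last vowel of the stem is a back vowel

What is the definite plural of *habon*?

habonwuguf

*habon* — last vowel /o/ (a rounded vowel) → -wug → *habonwug*.
The last vowel of the plural form *habonwug* is /u/, which is a back vowel, so the definite suffix is -uf, giving *habonwuguf*.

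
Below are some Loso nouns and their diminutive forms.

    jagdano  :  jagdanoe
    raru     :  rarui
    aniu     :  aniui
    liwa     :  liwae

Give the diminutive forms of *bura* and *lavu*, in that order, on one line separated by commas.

burae, lavui

The suffix is conditioned by the last vowel: -i when the last vowel of the stem is a high vowel (*raru*, *aniu*); -e when the last vowel of the stem is a non-high vowel (*jagdano*, *liwa*).
*bura*: last vowel = /a/, a non-high vowel → -e → *burae*.
*lavu* — last vowel /u/ (a high vowel) → -i → *lavui*.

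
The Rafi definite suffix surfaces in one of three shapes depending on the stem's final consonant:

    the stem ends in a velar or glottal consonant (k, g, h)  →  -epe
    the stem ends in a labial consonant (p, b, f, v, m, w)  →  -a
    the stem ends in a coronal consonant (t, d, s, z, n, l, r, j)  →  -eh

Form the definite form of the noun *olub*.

The final consonant of *olub* is /b/, which is labial, so the suffix is -a, giving *oluba*.

oluba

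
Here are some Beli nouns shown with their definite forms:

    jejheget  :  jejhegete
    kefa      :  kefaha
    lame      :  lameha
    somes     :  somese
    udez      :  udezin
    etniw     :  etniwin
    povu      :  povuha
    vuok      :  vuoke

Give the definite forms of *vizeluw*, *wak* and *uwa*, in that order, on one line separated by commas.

vizeluwin, wake, uwaha

The alternation tracks the final sound of the stem — -e when the stem ends in a voiceless consonant (*jejheget*, *somes*, *vuok*); -in when the stem ends in a voiced consonant (*udez*, *etniw*); -ha when the stem ends in a vowel (*kefa*, *lame*, *povu*).
The final sound of *vizeluw* is /w/, which is a voiced consonant, so the suffix is -in, giving *vizeluwin*.
The final sound of *wak* is /k/, which is a voiceless consonant, so the suffix is -e, giving *wake*.
The final sound of *uwa* is /a/, which is a vowel, so the suffix is -ha, giving *uwaha*.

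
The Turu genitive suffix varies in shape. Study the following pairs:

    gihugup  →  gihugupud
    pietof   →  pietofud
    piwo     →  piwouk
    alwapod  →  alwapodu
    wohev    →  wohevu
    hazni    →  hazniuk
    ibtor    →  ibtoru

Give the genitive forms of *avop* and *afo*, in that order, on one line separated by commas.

avopud, afouk

The alternation tracks the final sound of the stem — -ud when the stem ends in a voiceless consonant (*gihugup*, *pietof*); -u when the stem ends in a voiced consonant (*alwapod*, *wohev*, *ibtor*); -uk when the stem ends in a vowel (*piwo*, *hazni*).
*avop* — final sound /p/ (a voiceless consonant) → -ud → *avopud*.
*afo*: final sound = /o/, a vowel → -uk → *afouk*.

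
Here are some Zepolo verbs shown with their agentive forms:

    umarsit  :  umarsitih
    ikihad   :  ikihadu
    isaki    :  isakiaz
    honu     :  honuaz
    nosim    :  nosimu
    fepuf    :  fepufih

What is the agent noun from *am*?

amu

The suffix is conditioned by the final sound: -ih when the stem ends in a voiceless consonant (*umarsit*, *fepuf*); -u when the stem ends in a voiced consonant (*ikihad*, *nosim*); -az when the stem ends in a vowel (*isaki*, *honu*).
*am* — final sound /m/ (a voiced consonant) → -u → *amu*.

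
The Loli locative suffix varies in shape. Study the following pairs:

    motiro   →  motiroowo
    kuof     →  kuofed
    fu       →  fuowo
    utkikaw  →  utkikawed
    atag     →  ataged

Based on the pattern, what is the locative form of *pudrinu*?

pudrinuowo

Looking at the final sound of each stem: -ed when the stem ends in a consonant (*kuof*, *utkikaw*, *atag*); -owo when the stem ends in a vowel (*motiro*, *fu*).
*pudrinu*: final sound = /u/, a vowel → -owo → *pudrinuowo*.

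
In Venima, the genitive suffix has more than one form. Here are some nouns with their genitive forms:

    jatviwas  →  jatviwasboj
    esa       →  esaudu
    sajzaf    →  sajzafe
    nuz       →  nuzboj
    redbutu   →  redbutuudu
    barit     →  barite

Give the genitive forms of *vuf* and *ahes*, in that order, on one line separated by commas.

vufe, ahesboj

The pattern is sibilance of the final sound: -boj when the stem ends in a sibilant (*jatviwas*, *nuz*); -e when the stem ends in a non-sibilant consonant (*sajzaf*, *barit*); -udu when the stem ends in a vowel (*esa*, *redbutu*).
*vuf* — final sound /f/ (a non-sibilant consonant) → -e → *vufe*.
The final sound of *ahes* is /s/, which is a sibilant, so the suffix is -boj, giving *ahesboj*.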